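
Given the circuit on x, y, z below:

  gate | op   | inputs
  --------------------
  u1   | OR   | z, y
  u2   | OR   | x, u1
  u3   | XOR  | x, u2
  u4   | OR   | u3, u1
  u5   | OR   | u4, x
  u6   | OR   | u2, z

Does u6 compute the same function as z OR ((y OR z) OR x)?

u1 = z OR y
u2 = x OR u1 = x OR (z OR y)
u6 = u2 OR z = (x OR (z OR y)) OR z
At x=0, y=0, z=0: circuit gives 0, formula gives 0.
At x=0, y=0, z=1: circuit gives 1, formula gives 1.
Agrees on all 8 inputs.

Yes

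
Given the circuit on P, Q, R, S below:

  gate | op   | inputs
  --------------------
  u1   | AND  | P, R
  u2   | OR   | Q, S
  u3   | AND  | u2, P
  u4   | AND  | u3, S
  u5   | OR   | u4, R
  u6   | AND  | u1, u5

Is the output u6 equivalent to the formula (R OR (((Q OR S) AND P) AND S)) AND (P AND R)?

u1 = P AND R
u2 = Q OR S
u3 = u2 AND P = (Q OR S) AND P
u4 = u3 AND S = ((Q OR S) AND P) AND S
u5 = u4 OR R = (((Q OR S) AND P) AND S) OR R
u6 = u1 AND u5 = (P AND R) AND ((((Q OR S) AND P) AND S) OR R)
At P=0, Q=0, R=0, S=0: circuit gives 0, formula gives 0.
At P=1, Q=0, R=1, S=0: circuit gives 1, formula gives 1.
Agrees on all 16 inputs.

Yes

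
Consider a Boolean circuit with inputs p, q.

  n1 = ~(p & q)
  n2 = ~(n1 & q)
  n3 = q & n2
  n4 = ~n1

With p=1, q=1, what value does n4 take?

1

n1 = ~(1 & 1) = 0
n4 = ~0 = 1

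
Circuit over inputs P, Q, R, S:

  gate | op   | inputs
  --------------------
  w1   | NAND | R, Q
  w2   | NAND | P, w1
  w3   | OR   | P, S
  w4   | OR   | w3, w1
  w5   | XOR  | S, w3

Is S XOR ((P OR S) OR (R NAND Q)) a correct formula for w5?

w3 = P OR S
w5 = S XOR w3 = S XOR (P OR S)
At P=0, Q=0, R=0, S=0: circuit gives 0, formula gives 1.

No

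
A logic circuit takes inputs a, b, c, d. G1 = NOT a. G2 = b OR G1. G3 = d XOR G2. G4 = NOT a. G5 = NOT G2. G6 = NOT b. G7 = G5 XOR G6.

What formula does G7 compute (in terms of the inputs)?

NOT (b OR NOT a) XOR NOT b

G1 = NOT a
G2 = b OR G1 = b OR NOT a
G5 = NOT G2 = NOT (b OR NOT a)
G6 = NOT b
G7 = G5 XOR G6 = NOT (b OR NOT a) XOR NOT b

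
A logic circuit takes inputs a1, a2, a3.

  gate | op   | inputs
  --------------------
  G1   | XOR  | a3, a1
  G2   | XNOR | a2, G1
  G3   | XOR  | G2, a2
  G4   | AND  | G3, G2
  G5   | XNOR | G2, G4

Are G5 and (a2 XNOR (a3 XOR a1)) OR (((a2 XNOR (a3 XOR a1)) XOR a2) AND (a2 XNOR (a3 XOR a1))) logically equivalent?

G1 = a3 XOR a1
G2 = a2 XNOR G1 = a2 XNOR (a3 XOR a1)
G3 = G2 XOR a2 = (a2 XNOR (a3 XOR a1)) XOR a2
G4 = G3 AND G2 = ((a2 XNOR (a3 XOR a1)) XOR a2) AND (a2 XNOR (a3 XOR a1))
G5 = G2 XNOR G4 = (a2 XNOR (a3 XOR a1)) XNOR (((a2 XNOR (a3 XOR a1)) XOR a2) AND (a2 XNOR (a3 XOR a1)))
At a1=0, a2=0, a3=1: circuit gives 1, formula gives 0.

No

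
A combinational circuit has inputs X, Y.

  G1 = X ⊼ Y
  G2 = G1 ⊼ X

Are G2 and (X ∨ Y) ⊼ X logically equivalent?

No

G1 = X ⊼ Y
G2 = G1 ⊼ X = (X ⊼ Y) ⊼ X
At X=1, Y=1: circuit gives 1, formula gives 0.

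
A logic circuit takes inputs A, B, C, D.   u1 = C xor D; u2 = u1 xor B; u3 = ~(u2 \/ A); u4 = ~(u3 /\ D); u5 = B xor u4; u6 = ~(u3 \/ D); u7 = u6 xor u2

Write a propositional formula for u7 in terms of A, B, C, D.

u1 = C xor D
u2 = u1 xor B = (C xor D) xor B
u3 = ~(u2 \/ A) = ~(((C xor D) xor B) \/ A)
u6 = ~(u3 \/ D) = ~((~(((C xor D) xor B) \/ A)) \/ D)
u7 = u6 xor u2 = (~((~(((C xor D) xor B) \/ A)) \/ D)) xor ((C xor D) xor B)

(~((~(((C xor D) xor B) \/ A)) \/ D)) xor ((C xor D) xor B)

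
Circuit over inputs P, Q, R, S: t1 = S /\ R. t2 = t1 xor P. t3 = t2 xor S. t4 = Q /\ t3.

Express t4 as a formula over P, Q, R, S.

Q /\ (((S /\ R) xor P) xor S)

t1 = S /\ R
t2 = t1 xor P = (S /\ R) xor P
t3 = t2 xor S = ((S /\ R) xor P) xor S
t4 = Q /\ t3 = Q /\ (((S /\ R) xor P) xor S)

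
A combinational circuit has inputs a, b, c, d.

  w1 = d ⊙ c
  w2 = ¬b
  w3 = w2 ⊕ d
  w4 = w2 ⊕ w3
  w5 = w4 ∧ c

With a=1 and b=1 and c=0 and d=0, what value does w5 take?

w2 = ¬1 = 0
w3 = 0 ⊕ 0 = 0
w4 = 0 ⊕ 0 = 0
w5 = 0 ∧ 0 = 0

0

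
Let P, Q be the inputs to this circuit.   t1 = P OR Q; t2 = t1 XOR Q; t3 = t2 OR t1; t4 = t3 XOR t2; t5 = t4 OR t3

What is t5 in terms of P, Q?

t1 = P OR Q
t2 = t1 XOR Q = (P OR Q) XOR Q
t3 = t2 OR t1 = ((P OR Q) XOR Q) OR (P OR Q)
t4 = t3 XOR t2 = (((P OR Q) XOR Q) OR (P OR Q)) XOR ((P OR Q) XOR Q)
t5 = t4 OR t3 = ((((P OR Q) XOR Q) OR (P OR Q)) XOR ((P OR Q) XOR Q)) OR (((P OR Q) XOR Q) OR (P OR Q))

((((P OR Q) XOR Q) OR (P OR Q)) XOR ((P OR Q) XOR Q)) OR (((P OR Q) XOR Q) OR (P OR Q))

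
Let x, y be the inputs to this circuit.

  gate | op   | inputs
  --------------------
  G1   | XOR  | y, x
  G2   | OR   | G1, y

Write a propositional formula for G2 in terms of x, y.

G1 = y XOR x
G2 = G1 OR y = (y XOR x) OR y

(y XOR x) OR y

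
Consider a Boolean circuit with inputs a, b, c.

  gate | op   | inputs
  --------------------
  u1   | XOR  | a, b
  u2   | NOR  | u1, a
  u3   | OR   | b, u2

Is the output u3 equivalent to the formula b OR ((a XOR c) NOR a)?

No

u1 = a XOR b
u2 = u1 NOR a = (a XOR b) NOR a
u3 = b OR u2 = b OR ((a XOR b) NOR a)
At a=0, b=0, c=1: circuit gives 1, formula gives 0.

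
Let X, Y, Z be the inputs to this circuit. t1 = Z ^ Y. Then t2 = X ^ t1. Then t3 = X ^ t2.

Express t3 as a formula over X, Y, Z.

X ^ (X ^ (Z ^ Y))

t1 = Z ^ Y
t2 = X ^ t1 = X ^ (Z ^ Y)
t3 = X ^ t2 = X ^ (X ^ (Z ^ Y))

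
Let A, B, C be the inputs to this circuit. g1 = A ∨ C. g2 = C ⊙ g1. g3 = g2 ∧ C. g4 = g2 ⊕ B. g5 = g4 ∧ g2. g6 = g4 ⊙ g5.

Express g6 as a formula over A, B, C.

((C ⊙ (A ∨ C)) ⊕ B) ⊙ (((C ⊙ (A ∨ C)) ⊕ B) ∧ (C ⊙ (A ∨ C)))

g1 = A ∨ C
g2 = C ⊙ g1 = C ⊙ (A ∨ C)
g4 = g2 ⊕ B = (C ⊙ (A ∨ C)) ⊕ B
g5 = g4 ∧ g2 = ((C ⊙ (A ∨ C)) ⊕ B) ∧ (C ⊙ (A ∨ C))
g6 = g4 ⊙ g5 = ((C ⊙ (A ∨ C)) ⊕ B) ⊙ (((C ⊙ (A ∨ C)) ⊕ B) ∧ (C ⊙ (A ∨ C)))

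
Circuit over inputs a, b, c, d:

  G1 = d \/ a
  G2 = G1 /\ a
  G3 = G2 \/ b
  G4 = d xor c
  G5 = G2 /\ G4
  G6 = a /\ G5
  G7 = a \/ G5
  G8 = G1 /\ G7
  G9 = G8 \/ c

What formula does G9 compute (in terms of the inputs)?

((d \/ a) /\ (a \/ (((d \/ a) /\ a) /\ (d xor c)))) \/ c

G1 = d \/ a
G2 = G1 /\ a = (d \/ a) /\ a
G4 = d xor c
G5 = G2 /\ G4 = ((d \/ a) /\ a) /\ (d xor c)
G7 = a \/ G5 = a \/ (((d \/ a) /\ a) /\ (d xor c))
G8 = G1 /\ G7 = (d \/ a) /\ (a \/ (((d \/ a) /\ a) /\ (d xor c)))
G9 = G8 \/ c = ((d \/ a) /\ (a \/ (((d \/ a) /\ a) /\ (d xor c)))) \/ c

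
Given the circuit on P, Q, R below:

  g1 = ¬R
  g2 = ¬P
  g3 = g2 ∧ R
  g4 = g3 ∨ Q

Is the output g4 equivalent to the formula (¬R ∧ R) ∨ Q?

g2 = ¬P
g3 = g2 ∧ R = ¬P ∧ R
g4 = g3 ∨ Q = (¬P ∧ R) ∨ Q
At P=0, Q=0, R=1: circuit gives 1, formula gives 0.

No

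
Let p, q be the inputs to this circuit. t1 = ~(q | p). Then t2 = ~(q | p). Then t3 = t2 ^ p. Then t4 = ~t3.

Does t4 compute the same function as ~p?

No

t2 = ~(q | p)
t3 = t2 ^ p = (~(q | p)) ^ p
t4 = ~t3 = ~((~(q | p)) ^ p)
At p=0, q=0: circuit gives 0, formula gives 1.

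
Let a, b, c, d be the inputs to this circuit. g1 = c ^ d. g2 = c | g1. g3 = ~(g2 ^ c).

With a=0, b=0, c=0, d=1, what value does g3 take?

0

g1 = 0 ^ 1 = 1
g2 = 0 | 1 = 1
g3 = ~(1 ^ 0) = 0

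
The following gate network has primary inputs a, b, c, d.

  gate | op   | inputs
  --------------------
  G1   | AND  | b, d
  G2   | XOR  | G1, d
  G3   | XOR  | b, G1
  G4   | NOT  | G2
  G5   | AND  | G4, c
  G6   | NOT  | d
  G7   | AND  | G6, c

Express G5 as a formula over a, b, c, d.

NOT ((b AND d) XOR d) AND c

G1 = b AND d
G2 = G1 XOR d = (b AND d) XOR d
G4 = NOT G2 = NOT ((b AND d) XOR d)
G5 = G4 AND c = NOT ((b AND d) XOR d) AND c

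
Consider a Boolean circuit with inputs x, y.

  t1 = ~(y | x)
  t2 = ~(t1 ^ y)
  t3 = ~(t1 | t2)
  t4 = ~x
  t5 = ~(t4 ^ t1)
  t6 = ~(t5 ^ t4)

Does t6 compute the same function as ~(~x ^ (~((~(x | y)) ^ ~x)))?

t1 = ~(y | x)
t4 = ~x
t5 = ~(t4 ^ t1) = ~(~x ^ (~(y | x)))
t6 = ~(t5 ^ t4) = ~((~(~x ^ (~(y | x)))) ^ ~x)
At x=0, y=1: circuit gives 0, formula gives 0.
At x=0, y=0: circuit gives 1, formula gives 1.
Agrees on all 4 inputs.

Yes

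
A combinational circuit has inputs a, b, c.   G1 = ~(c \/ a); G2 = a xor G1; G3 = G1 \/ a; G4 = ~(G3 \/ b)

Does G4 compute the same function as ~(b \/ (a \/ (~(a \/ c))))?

G1 = ~(c \/ a)
G3 = G1 \/ a = (~(c \/ a)) \/ a
G4 = ~(G3 \/ b) = ~(((~(c \/ a)) \/ a) \/ b)
At a=0, b=0, c=0: circuit gives 0, formula gives 0.
At a=0, b=0, c=1: circuit gives 1, formula gives 1.
Agrees on all 8 inputs.

Yes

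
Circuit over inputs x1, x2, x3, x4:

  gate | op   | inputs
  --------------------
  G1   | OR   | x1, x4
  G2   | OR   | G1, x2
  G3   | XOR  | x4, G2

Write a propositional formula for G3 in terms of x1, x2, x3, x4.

x4 XOR ((x1 OR x4) OR x2)

G1 = x1 OR x4
G2 = G1 OR x2 = (x1 OR x4) OR x2
G3 = x4 XOR G2 = x4 XOR ((x1 OR x4) OR x2)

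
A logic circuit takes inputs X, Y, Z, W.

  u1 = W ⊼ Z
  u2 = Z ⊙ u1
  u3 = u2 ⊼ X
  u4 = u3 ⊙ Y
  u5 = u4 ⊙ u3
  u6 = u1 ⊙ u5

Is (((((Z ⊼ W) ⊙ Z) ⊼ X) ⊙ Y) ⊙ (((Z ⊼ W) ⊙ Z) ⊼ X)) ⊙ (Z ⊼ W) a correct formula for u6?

u1 = W ⊼ Z
u2 = Z ⊙ u1 = Z ⊙ (W ⊼ Z)
u3 = u2 ⊼ X = (Z ⊙ (W ⊼ Z)) ⊼ X
u4 = u3 ⊙ Y = ((Z ⊙ (W ⊼ Z)) ⊼ X) ⊙ Y
u5 = u4 ⊙ u3 = (((Z ⊙ (W ⊼ Z)) ⊼ X) ⊙ Y) ⊙ ((Z ⊙ (W ⊼ Z)) ⊼ X)
u6 = u1 ⊙ u5 = (W ⊼ Z) ⊙ ((((Z ⊙ (W ⊼ Z)) ⊼ X) ⊙ Y) ⊙ ((Z ⊙ (W ⊼ Z)) ⊼ X))
At X=0, Y=0, Z=0, W=0: circuit gives 0, formula gives 0.
At X=0, Y=0, Z=1, W=1: circuit gives 1, formula gives 1.
Agrees on all 16 inputs.

Yes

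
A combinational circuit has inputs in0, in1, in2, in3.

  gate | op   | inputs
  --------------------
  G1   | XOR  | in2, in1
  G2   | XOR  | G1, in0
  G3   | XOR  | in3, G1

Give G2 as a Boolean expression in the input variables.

(in2 XOR in1) XOR in0

G1 = in2 XOR in1
G2 = G1 XOR in0 = (in2 XOR in1) XOR in0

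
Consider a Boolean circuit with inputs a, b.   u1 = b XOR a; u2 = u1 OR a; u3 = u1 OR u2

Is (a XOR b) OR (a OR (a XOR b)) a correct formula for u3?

u1 = b XOR a
u2 = u1 OR a = (b XOR a) OR a
u3 = u1 OR u2 = (b XOR a) OR ((b XOR a) OR a)
At a=0, b=0: circuit gives 0, formula gives 0.
At a=0, b=1: circuit gives 1, formula gives 1.
Agrees on all 4 inputs.

Yes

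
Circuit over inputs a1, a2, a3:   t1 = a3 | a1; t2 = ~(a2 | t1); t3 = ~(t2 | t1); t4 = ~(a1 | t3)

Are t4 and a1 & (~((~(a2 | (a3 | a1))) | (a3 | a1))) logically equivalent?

t1 = a3 | a1
t2 = ~(a2 | t1) = ~(a2 | (a3 | a1))
t3 = ~(t2 | t1) = ~((~(a2 | (a3 | a1))) | (a3 | a1))
t4 = ~(a1 | t3) = ~(a1 | (~((~(a2 | (a3 | a1))) | (a3 | a1))))
At a1=0, a2=0, a3=0: circuit gives 1, formula gives 0.

No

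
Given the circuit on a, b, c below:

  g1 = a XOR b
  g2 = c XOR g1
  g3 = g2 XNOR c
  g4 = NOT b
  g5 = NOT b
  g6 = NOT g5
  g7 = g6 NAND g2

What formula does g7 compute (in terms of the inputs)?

NOT NOT b NAND (c XOR (a XOR b))

g1 = a XOR b
g2 = c XOR g1 = c XOR (a XOR b)
g5 = NOT b
g6 = NOT g5 = NOT NOT b
g7 = g6 NAND g2 = NOT NOT b NAND (c XOR (a XOR b))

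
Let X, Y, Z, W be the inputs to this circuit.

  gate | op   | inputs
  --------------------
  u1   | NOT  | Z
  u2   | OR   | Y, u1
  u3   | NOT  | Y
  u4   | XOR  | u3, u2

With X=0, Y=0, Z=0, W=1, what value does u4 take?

u1 = NOT 0 = 1
u2 = 0 OR 1 = 1
u3 = NOT 0 = 1
u4 = 1 XOR 1 = 0

0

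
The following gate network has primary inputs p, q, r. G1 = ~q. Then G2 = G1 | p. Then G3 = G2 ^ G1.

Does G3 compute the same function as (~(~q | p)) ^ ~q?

G1 = ~q
G2 = G1 | p = ~q | p
G3 = G2 ^ G1 = (~q | p) ^ ~q
At p=0, q=0, r=0: circuit gives 0, formula gives 1.

No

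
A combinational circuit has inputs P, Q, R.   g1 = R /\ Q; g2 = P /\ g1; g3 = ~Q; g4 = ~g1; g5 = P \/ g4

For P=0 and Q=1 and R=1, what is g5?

0

g1 = 1 /\ 1 = 1
g4 = ~1 = 0
g5 = 0 \/ 0 = 0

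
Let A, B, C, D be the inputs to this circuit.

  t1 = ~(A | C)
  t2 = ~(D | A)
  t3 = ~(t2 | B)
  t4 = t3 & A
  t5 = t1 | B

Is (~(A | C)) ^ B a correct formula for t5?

No

t1 = ~(A | C)
t5 = t1 | B = (~(A | C)) | B
At A=0, B=1, C=0, D=0: circuit gives 1, formula gives 0.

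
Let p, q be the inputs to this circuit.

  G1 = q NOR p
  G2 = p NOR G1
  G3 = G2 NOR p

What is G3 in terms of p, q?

(p NOR (q NOR p)) NOR p

G1 = q NOR p
G2 = p NOR G1 = p NOR (q NOR p)
G3 = G2 NOR p = (p NOR (q NOR p)) NOR p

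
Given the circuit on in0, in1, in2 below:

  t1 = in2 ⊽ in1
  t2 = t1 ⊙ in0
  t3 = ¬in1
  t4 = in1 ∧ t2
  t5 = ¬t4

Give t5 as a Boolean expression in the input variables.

t1 = in2 ⊽ in1
t2 = t1 ⊙ in0 = (in2 ⊽ in1) ⊙ in0
t4 = in1 ∧ t2 = in1 ∧ ((in2 ⊽ in1) ⊙ in0)
t5 = ¬t4 = ¬(in1 ∧ ((in2 ⊽ in1) ⊙ in0))

¬(in1 ∧ ((in2 ⊽ in1) ⊙ in0))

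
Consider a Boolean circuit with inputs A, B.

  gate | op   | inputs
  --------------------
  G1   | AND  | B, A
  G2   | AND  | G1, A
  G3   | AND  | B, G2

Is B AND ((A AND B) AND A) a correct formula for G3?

G1 = B AND A
G2 = G1 AND A = (B AND A) AND A
G3 = B AND G2 = B AND ((B AND A) AND A)
At A=0, B=0: circuit gives 0, formula gives 0.
At A=1, B=1: circuit gives 1, formula gives 1.
Agrees on all 4 inputs.

Yes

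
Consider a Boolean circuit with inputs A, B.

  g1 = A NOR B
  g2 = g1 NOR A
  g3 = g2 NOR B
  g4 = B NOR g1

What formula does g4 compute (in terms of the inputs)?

g1 = A NOR B
g4 = B NOR g1 = B NOR (A NOR B)

B NOR (A NOR B)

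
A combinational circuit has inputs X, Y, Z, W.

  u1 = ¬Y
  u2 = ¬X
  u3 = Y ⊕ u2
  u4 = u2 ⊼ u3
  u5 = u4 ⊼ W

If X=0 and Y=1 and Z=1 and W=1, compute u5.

0

u2 = ¬0 = 1
u3 = 1 ⊕ 1 = 0
u4 = 1 ⊼ 0 = 1
u5 = 1 ⊼ 1 = 0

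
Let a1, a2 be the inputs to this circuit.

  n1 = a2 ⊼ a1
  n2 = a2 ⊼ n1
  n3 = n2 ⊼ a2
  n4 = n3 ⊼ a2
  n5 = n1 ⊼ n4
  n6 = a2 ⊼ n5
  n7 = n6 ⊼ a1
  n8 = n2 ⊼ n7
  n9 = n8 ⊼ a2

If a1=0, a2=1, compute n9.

n1 = 1 ⊼ 0 = 1
n2 = 1 ⊼ 1 = 0
n3 = 0 ⊼ 1 = 1
n4 = 1 ⊼ 1 = 0
n5 = 1 ⊼ 0 = 1
n6 = 1 ⊼ 1 = 0
n7 = 0 ⊼ 0 = 1
n8 = 0 ⊼ 1 = 1
n9 = 1 ⊼ 1 = 0

0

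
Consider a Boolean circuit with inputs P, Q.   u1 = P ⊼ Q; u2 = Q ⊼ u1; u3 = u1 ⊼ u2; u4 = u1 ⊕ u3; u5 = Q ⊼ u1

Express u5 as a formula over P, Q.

u1 = P ⊼ Q
u5 = Q ⊼ u1 = Q ⊼ (P ⊼ Q)

Q ⊼ (P ⊼ Q)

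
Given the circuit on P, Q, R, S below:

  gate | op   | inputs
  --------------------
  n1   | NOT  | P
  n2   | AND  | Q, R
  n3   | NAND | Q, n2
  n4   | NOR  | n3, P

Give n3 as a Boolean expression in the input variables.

Q NAND (Q AND R)

n2 = Q AND R
n3 = Q NAND n2 = Q NAND (Q AND R)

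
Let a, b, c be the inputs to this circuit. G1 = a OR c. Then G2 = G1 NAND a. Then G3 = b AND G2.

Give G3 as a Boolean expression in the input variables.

G1 = a OR c
G2 = G1 NAND a = (a OR c) NAND a
G3 = b AND G2 = b AND ((a OR c) NAND a)

b AND ((a OR c) NAND a)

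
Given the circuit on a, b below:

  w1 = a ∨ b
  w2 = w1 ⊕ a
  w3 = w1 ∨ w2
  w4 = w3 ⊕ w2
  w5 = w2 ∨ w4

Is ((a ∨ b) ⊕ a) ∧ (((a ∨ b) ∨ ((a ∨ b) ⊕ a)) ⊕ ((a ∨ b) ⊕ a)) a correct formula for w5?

w1 = a ∨ b
w2 = w1 ⊕ a = (a ∨ b) ⊕ a
w3 = w1 ∨ w2 = (a ∨ b) ∨ ((a ∨ b) ⊕ a)
w4 = w3 ⊕ w2 = ((a ∨ b) ∨ ((a ∨ b) ⊕ a)) ⊕ ((a ∨ b) ⊕ a)
w5 = w2 ∨ w4 = ((a ∨ b) ⊕ a) ∨ (((a ∨ b) ∨ ((a ∨ b) ⊕ a)) ⊕ ((a ∨ b) ⊕ a))
At a=0, b=1: circuit gives 1, formula gives 0.

No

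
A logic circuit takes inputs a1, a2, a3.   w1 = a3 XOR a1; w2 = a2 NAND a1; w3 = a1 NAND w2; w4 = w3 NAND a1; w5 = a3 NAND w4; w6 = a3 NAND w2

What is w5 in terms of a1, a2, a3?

a3 NAND ((a1 NAND (a2 NAND a1)) NAND a1)

w2 = a2 NAND a1
w3 = a1 NAND w2 = a1 NAND (a2 NAND a1)
w4 = w3 NAND a1 = (a1 NAND (a2 NAND a1)) NAND a1
w5 = a3 NAND w4 = a3 NAND ((a1 NAND (a2 NAND a1)) NAND a1)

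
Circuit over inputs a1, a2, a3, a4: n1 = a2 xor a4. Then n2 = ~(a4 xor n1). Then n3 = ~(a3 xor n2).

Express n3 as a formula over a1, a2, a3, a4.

~(a3 xor (~(a4 xor (a2 xor a4))))

n1 = a2 xor a4
n2 = ~(a4 xor n1) = ~(a4 xor (a2 xor a4))
n3 = ~(a3 xor n2) = ~(a3 xor (~(a4 xor (a2 xor a4))))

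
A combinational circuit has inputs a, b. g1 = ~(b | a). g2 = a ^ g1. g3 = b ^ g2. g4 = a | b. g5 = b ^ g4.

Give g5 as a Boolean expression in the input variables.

g4 = a | b
g5 = b ^ g4 = b ^ (a | b)

b ^ (a | b)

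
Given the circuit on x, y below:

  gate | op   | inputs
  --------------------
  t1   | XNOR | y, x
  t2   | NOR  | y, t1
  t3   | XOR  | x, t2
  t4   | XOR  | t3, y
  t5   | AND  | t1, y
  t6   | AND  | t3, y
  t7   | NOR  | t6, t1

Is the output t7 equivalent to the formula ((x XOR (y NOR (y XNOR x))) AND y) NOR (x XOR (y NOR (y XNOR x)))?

t1 = y XNOR x
t2 = y NOR t1 = y NOR (y XNOR x)
t3 = x XOR t2 = x XOR (y NOR (y XNOR x))
t6 = t3 AND y = (x XOR (y NOR (y XNOR x))) AND y
t7 = t6 NOR t1 = ((x XOR (y NOR (y XNOR x))) AND y) NOR (y XNOR x)
At x=0, y=0: circuit gives 0, formula gives 1.

No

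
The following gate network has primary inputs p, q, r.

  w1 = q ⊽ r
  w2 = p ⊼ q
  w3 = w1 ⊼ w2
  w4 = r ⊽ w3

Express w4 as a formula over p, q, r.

w1 = q ⊽ r
w2 = p ⊼ q
w3 = w1 ⊼ w2 = (q ⊽ r) ⊼ (p ⊼ q)
w4 = r ⊽ w3 = r ⊽ ((q ⊽ r) ⊼ (p ⊼ q))

r ⊽ ((q ⊽ r) ⊼ (p ⊼ q))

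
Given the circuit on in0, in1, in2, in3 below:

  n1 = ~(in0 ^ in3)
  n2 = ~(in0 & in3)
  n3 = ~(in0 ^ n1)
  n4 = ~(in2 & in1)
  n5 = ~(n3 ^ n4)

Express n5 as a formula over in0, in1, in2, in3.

~((~(in0 ^ (~(in0 ^ in3)))) ^ (~(in2 & in1)))

n1 = ~(in0 ^ in3)
n3 = ~(in0 ^ n1) = ~(in0 ^ (~(in0 ^ in3)))
n4 = ~(in2 & in1)
n5 = ~(n3 ^ n4) = ~((~(in0 ^ (~(in0 ^ in3)))) ^ (~(in2 & in1)))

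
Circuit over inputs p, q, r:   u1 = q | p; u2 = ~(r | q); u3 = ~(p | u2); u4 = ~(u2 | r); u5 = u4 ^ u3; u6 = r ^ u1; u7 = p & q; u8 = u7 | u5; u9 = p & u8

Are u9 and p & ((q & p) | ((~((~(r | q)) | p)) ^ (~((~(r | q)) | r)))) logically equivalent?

Yes

u2 = ~(r | q)
u3 = ~(p | u2) = ~(p | (~(r | q)))
u4 = ~(u2 | r) = ~((~(r | q)) | r)
u5 = u4 ^ u3 = (~((~(r | q)) | r)) ^ (~(p | (~(r | q))))
u7 = p & q
u8 = u7 | u5 = (p & q) | ((~((~(r | q)) | r)) ^ (~(p | (~(r | q)))))
u9 = p & u8 = p & ((p & q) | ((~((~(r | q)) | r)) ^ (~(p | (~(r | q))))))
At p=0, q=0, r=0: circuit gives 0, formula gives 0.
At p=1, q=1, r=0: circuit gives 1, formula gives 1.
Agrees on all 8 inputs.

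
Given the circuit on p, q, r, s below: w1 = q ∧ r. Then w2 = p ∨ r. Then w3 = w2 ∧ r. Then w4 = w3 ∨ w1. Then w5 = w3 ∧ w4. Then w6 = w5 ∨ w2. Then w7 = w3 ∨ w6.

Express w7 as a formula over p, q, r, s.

w1 = q ∧ r
w2 = p ∨ r
w3 = w2 ∧ r = (p ∨ r) ∧ r
w4 = w3 ∨ w1 = ((p ∨ r) ∧ r) ∨ (q ∧ r)
w5 = w3 ∧ w4 = ((p ∨ r) ∧ r) ∧ (((p ∨ r) ∧ r) ∨ (q ∧ r))
w6 = w5 ∨ w2 = (((p ∨ r) ∧ r) ∧ (((p ∨ r) ∧ r) ∨ (q ∧ r))) ∨ (p ∨ r)
w7 = w3 ∨ w6 = ((p ∨ r) ∧ r) ∨ ((((p ∨ r) ∧ r) ∧ (((p ∨ r) ∧ r) ∨ (q ∧ r))) ∨ (p ∨ r))

((p ∨ r) ∧ r) ∨ ((((p ∨ r) ∧ r) ∧ (((p ∨ r) ∧ r) ∨ (q ∧ r))) ∨ (p ∨ r))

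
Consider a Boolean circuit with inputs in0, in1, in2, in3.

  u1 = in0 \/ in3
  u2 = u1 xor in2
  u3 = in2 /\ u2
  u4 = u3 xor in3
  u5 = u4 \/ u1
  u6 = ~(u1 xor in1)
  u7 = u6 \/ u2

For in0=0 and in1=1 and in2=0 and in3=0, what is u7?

u1 = 0 \/ 0 = 0
u2 = 0 xor 0 = 0
u6 = ~(0 xor 1) = 0
u7 = 0 \/ 0 = 0

0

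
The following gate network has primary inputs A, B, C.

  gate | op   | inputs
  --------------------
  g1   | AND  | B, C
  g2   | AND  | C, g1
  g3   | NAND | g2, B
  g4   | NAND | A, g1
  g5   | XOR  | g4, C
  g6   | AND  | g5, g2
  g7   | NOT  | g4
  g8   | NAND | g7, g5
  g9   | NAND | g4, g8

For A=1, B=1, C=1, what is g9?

1

g1 = 1 AND 1 = 1
g4 = 1 NAND 1 = 0
g5 = 0 XOR 1 = 1
g7 = NOT 0 = 1
g8 = 1 NAND 1 = 0
g9 = 0 NAND 0 = 1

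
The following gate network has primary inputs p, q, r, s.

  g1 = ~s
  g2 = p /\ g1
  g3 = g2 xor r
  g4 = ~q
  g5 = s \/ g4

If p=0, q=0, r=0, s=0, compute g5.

1

g4 = ~0 = 1
g5 = 0 \/ 1 = 1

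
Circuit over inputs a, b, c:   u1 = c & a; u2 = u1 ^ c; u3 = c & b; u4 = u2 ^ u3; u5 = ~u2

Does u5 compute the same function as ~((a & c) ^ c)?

u1 = c & a
u2 = u1 ^ c = (c & a) ^ c
u5 = ~u2 = ~((c & a) ^ c)
At a=0, b=0, c=1: circuit gives 0, formula gives 0.
At a=0, b=0, c=0: circuit gives 1, formula gives 1.
Agrees on all 8 inputs.

Yes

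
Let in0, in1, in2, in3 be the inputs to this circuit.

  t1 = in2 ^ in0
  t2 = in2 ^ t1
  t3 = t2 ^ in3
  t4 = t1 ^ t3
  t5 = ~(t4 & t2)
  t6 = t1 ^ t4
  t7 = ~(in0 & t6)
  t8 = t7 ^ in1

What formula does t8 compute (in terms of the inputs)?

(~(in0 & ((in2 ^ in0) ^ ((in2 ^ in0) ^ ((in2 ^ (in2 ^ in0)) ^ in3))))) ^ in1

t1 = in2 ^ in0
t2 = in2 ^ t1 = in2 ^ (in2 ^ in0)
t3 = t2 ^ in3 = (in2 ^ (in2 ^ in0)) ^ in3
t4 = t1 ^ t3 = (in2 ^ in0) ^ ((in2 ^ (in2 ^ in0)) ^ in3)
t6 = t1 ^ t4 = (in2 ^ in0) ^ ((in2 ^ in0) ^ ((in2 ^ (in2 ^ in0)) ^ in3))
t7 = ~(in0 & t6) = ~(in0 & ((in2 ^ in0) ^ ((in2 ^ in0) ^ ((in2 ^ (in2 ^ in0)) ^ in3))))
t8 = t7 ^ in1 = (~(in0 & ((in2 ^ in0) ^ ((in2 ^ in0) ^ ((in2 ^ (in2 ^ in0)) ^ in3))))) ^ in1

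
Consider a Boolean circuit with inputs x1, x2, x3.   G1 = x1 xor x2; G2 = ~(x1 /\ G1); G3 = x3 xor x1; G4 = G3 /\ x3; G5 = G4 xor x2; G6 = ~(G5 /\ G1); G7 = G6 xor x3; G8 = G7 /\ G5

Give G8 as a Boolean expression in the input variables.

G1 = x1 xor x2
G3 = x3 xor x1
G4 = G3 /\ x3 = (x3 xor x1) /\ x3
G5 = G4 xor x2 = ((x3 xor x1) /\ x3) xor x2
G6 = ~(G5 /\ G1) = ~((((x3 xor x1) /\ x3) xor x2) /\ (x1 xor x2))
G7 = G6 xor x3 = (~((((x3 xor x1) /\ x3) xor x2) /\ (x1 xor x2))) xor x3
G8 = G7 /\ G5 = ((~((((x3 xor x1) /\ x3) xor x2) /\ (x1 xor x2))) xor x3) /\ (((x3 xor x1) /\ x3) xor x2)

((~((((x3 xor x1) /\ x3) xor x2) /\ (x1 xor x2))) xor x3) /\ (((x3 xor x1) /\ x3) xor x2)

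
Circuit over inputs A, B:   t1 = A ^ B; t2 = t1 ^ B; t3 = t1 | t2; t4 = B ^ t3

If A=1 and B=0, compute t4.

1

t1 = 1 ^ 0 = 1
t2 = 1 ^ 0 = 1
t3 = 1 | 1 = 1
t4 = 0 ^ 1 = 1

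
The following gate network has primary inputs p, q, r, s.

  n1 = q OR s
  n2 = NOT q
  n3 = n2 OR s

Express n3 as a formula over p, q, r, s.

NOT q OR s

n2 = NOT q
n3 = n2 OR s = NOT q OR s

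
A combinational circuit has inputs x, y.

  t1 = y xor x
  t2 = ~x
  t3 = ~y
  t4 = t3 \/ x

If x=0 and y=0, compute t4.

t3 = ~0 = 1
t4 = 1 \/ 0 = 1

1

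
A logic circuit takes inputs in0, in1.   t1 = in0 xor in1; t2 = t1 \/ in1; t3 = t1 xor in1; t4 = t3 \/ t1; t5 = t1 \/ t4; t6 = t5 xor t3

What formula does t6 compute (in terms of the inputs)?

((in0 xor in1) \/ (((in0 xor in1) xor in1) \/ (in0 xor in1))) xor ((in0 xor in1) xor in1)

t1 = in0 xor in1
t3 = t1 xor in1 = (in0 xor in1) xor in1
t4 = t3 \/ t1 = ((in0 xor in1) xor in1) \/ (in0 xor in1)
t5 = t1 \/ t4 = (in0 xor in1) \/ (((in0 xor in1) xor in1) \/ (in0 xor in1))
t6 = t5 xor t3 = ((in0 xor in1) \/ (((in0 xor in1) xor in1) \/ (in0 xor in1))) xor ((in0 xor in1) xor in1)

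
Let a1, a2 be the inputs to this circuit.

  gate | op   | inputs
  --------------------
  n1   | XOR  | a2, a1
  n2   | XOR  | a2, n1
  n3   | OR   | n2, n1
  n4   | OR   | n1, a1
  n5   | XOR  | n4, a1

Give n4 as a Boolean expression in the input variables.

(a2 XOR a1) OR a1

n1 = a2 XOR a1
n4 = n1 OR a1 = (a2 XOR a1) OR a1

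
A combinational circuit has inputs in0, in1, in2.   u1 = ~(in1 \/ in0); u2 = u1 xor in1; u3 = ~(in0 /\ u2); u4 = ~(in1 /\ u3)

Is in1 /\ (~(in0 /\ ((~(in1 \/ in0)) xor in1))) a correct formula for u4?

u1 = ~(in1 \/ in0)
u2 = u1 xor in1 = (~(in1 \/ in0)) xor in1
u3 = ~(in0 /\ u2) = ~(in0 /\ ((~(in1 \/ in0)) xor in1))
u4 = ~(in1 /\ u3) = ~(in1 /\ (~(in0 /\ ((~(in1 \/ in0)) xor in1))))
At in0=0, in1=0, in2=0: circuit gives 1, formula gives 0.

No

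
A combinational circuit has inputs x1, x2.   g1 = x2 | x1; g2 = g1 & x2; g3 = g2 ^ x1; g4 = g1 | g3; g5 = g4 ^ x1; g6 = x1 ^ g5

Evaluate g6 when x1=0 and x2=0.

g1 = 0 | 0 = 0
g2 = 0 & 0 = 0
g3 = 0 ^ 0 = 0
g4 = 0 | 0 = 0
g5 = 0 ^ 0 = 0
g6 = 0 ^ 0 = 0

0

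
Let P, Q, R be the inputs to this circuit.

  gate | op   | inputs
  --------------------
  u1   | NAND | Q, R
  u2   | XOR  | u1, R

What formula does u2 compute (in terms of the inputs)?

(Q NAND R) XOR R

u1 = Q NAND R
u2 = u1 XOR R = (Q NAND R) XOR R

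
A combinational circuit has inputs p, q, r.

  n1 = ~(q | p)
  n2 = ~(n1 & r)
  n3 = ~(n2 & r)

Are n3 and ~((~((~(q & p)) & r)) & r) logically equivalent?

No

n1 = ~(q | p)
n2 = ~(n1 & r) = ~((~(q | p)) & r)
n3 = ~(n2 & r) = ~((~((~(q | p)) & r)) & r)
At p=0, q=1, r=1: circuit gives 0, formula gives 1.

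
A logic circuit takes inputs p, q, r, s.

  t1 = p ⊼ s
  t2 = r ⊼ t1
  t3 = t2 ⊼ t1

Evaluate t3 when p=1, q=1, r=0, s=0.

0

t1 = 1 ⊼ 0 = 1
t2 = 0 ⊼ 1 = 1
t3 = 1 ⊼ 1 = 0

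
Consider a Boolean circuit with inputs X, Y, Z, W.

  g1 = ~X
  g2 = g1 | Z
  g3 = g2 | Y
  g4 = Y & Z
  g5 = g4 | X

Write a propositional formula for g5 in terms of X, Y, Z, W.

(Y & Z) | X

g4 = Y & Z
g5 = g4 | X = (Y & Z) | X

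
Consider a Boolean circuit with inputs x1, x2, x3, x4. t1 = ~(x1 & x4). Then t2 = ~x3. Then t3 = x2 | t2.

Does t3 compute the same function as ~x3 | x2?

t2 = ~x3
t3 = x2 | t2 = x2 | ~x3
At x1=0, x2=0, x3=1, x4=0: circuit gives 0, formula gives 0.
At x1=0, x2=0, x3=0, x4=0: circuit gives 1, formula gives 1.
Agrees on all 16 inputs.

Yes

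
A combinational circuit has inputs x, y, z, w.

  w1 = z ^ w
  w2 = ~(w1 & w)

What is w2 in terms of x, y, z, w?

w1 = z ^ w
w2 = ~(w1 & w) = ~((z ^ w) & w)

~((z ^ w) & w)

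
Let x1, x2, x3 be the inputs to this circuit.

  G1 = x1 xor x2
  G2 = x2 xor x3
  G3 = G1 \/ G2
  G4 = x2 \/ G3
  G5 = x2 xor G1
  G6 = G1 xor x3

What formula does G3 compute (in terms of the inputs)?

G1 = x1 xor x2
G2 = x2 xor x3
G3 = G1 \/ G2 = (x1 xor x2) \/ (x2 xor x3)

(x1 xor x2) \/ (x2 xor x3)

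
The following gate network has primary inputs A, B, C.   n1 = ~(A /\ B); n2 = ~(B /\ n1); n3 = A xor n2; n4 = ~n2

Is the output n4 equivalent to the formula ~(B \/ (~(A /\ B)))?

n1 = ~(A /\ B)
n2 = ~(B /\ n1) = ~(B /\ (~(A /\ B)))
n4 = ~n2 = ~(~(B /\ (~(A /\ B))))
At A=0, B=1, C=0: circuit gives 1, formula gives 0.

No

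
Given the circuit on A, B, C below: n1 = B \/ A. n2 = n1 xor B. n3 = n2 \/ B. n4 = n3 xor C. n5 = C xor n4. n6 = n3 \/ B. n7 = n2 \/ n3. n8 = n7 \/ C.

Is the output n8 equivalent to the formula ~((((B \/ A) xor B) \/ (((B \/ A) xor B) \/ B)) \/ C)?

No

n1 = B \/ A
n2 = n1 xor B = (B \/ A) xor B
n3 = n2 \/ B = ((B \/ A) xor B) \/ B
n7 = n2 \/ n3 = ((B \/ A) xor B) \/ (((B \/ A) xor B) \/ B)
n8 = n7 \/ C = (((B \/ A) xor B) \/ (((B \/ A) xor B) \/ B)) \/ C
At A=0, B=0, C=0: circuit gives 0, formula gives 1.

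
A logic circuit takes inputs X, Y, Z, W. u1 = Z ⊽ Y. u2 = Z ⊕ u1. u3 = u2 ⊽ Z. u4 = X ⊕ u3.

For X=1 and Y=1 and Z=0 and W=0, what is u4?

0

u1 = 0 ⊽ 1 = 0
u2 = 0 ⊕ 0 = 0
u3 = 0 ⊽ 0 = 1
u4 = 1 ⊕ 1 = 0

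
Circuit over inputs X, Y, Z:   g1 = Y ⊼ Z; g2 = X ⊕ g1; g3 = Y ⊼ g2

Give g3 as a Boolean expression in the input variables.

g1 = Y ⊼ Z
g2 = X ⊕ g1 = X ⊕ (Y ⊼ Z)
g3 = Y ⊼ g2 = Y ⊼ (X ⊕ (Y ⊼ Z))

Y ⊼ (X ⊕ (Y ⊼ Z))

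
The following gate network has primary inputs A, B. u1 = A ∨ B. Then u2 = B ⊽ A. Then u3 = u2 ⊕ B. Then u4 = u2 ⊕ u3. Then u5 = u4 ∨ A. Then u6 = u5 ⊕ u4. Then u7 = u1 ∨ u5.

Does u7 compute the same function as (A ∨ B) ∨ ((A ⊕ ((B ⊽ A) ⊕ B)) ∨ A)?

u1 = A ∨ B
u2 = B ⊽ A
u3 = u2 ⊕ B = (B ⊽ A) ⊕ B
u4 = u2 ⊕ u3 = (B ⊽ A) ⊕ ((B ⊽ A) ⊕ B)
u5 = u4 ∨ A = ((B ⊽ A) ⊕ ((B ⊽ A) ⊕ B)) ∨ A
u7 = u1 ∨ u5 = (A ∨ B) ∨ (((B ⊽ A) ⊕ ((B ⊽ A) ⊕ B)) ∨ A)
At A=0, B=0: circuit gives 0, formula gives 1.

No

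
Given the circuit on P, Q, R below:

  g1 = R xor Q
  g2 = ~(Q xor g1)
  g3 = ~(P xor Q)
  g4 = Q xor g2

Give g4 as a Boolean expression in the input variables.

g1 = R xor Q
g2 = ~(Q xor g1) = ~(Q xor (R xor Q))
g4 = Q xor g2 = Q xor (~(Q xor (R xor Q)))

Q xor (~(Q xor (R xor Q)))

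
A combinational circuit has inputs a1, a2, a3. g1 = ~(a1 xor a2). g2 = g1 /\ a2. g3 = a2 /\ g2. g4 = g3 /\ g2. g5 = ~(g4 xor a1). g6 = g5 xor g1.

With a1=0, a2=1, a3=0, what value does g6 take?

1

g1 = ~(0 xor 1) = 0
g2 = 0 /\ 1 = 0
g3 = 1 /\ 0 = 0
g4 = 0 /\ 0 = 0
g5 = ~(0 xor 0) = 1
g6 = 1 xor 0 = 1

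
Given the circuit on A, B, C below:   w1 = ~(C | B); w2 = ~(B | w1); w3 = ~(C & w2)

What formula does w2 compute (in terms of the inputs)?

w1 = ~(C | B)
w2 = ~(B | w1) = ~(B | (~(C | B)))

~(B | (~(C | B)))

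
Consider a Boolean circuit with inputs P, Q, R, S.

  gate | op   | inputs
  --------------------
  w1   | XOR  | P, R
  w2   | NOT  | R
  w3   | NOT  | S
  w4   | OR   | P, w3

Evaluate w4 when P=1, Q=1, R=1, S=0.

1

w3 = NOT 0 = 1
w4 = 1 OR 1 = 1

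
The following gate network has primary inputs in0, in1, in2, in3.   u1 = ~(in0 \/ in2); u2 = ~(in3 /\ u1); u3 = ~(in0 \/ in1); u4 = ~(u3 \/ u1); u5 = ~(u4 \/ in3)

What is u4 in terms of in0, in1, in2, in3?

u1 = ~(in0 \/ in2)
u3 = ~(in0 \/ in1)
u4 = ~(u3 \/ u1) = ~((~(in0 \/ in1)) \/ (~(in0 \/ in2)))

~((~(in0 \/ in1)) \/ (~(in0 \/ in2)))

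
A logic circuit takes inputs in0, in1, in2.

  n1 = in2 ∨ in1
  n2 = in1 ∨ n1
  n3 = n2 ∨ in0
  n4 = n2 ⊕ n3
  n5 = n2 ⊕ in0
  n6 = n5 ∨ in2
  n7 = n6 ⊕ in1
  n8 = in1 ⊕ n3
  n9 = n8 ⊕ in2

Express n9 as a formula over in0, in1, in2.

(in1 ⊕ ((in1 ∨ (in2 ∨ in1)) ∨ in0)) ⊕ in2

n1 = in2 ∨ in1
n2 = in1 ∨ n1 = in1 ∨ (in2 ∨ in1)
n3 = n2 ∨ in0 = (in1 ∨ (in2 ∨ in1)) ∨ in0
n8 = in1 ⊕ n3 = in1 ⊕ ((in1 ∨ (in2 ∨ in1)) ∨ in0)
n9 = n8 ⊕ in2 = (in1 ⊕ ((in1 ∨ (in2 ∨ in1)) ∨ in0)) ⊕ in2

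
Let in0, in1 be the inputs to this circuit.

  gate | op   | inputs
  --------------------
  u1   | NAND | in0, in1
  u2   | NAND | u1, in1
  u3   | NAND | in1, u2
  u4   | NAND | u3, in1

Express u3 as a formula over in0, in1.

in1 NAND ((in0 NAND in1) NAND in1)

u1 = in0 NAND in1
u2 = u1 NAND in1 = (in0 NAND in1) NAND in1
u3 = in1 NAND u2 = in1 NAND ((in0 NAND in1) NAND in1)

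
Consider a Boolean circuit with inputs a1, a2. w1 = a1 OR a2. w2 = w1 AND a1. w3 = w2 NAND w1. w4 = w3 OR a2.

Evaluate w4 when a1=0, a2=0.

w1 = 0 OR 0 = 0
w2 = 0 AND 0 = 0
w3 = 0 NAND 0 = 1
w4 = 1 OR 0 = 1

1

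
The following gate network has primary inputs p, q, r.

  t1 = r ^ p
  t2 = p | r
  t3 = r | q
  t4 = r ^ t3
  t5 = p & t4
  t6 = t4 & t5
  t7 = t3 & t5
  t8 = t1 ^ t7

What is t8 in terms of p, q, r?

(r ^ p) ^ ((r | q) & (p & (r ^ (r | q))))

t1 = r ^ p
t3 = r | q
t4 = r ^ t3 = r ^ (r | q)
t5 = p & t4 = p & (r ^ (r | q))
t7 = t3 & t5 = (r | q) & (p & (r ^ (r | q)))
t8 = t1 ^ t7 = (r ^ p) ^ ((r | q) & (p & (r ^ (r | q))))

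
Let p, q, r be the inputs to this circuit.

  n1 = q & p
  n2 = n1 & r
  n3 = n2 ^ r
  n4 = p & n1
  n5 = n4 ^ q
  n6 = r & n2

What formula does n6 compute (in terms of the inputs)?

r & ((q & p) & r)

n1 = q & p
n2 = n1 & r = (q & p) & r
n6 = r & n2 = r & ((q & p) & r)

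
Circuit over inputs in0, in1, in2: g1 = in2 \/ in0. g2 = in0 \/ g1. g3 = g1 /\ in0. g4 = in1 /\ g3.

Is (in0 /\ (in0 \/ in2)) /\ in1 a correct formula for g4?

Yes

g1 = in2 \/ in0
g3 = g1 /\ in0 = (in2 \/ in0) /\ in0
g4 = in1 /\ g3 = in1 /\ ((in2 \/ in0) /\ in0)
At in0=0, in1=0, in2=0: circuit gives 0, formula gives 0.
At in0=1, in1=1, in2=0: circuit gives 1, formula gives 1.
Agrees on all 8 inputs.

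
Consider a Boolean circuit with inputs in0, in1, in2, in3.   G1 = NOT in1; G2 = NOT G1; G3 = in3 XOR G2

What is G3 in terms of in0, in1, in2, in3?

in3 XOR NOT NOT in1

G1 = NOT in1
G2 = NOT G1 = NOT NOT in1
G3 = in3 XOR G2 = in3 XOR NOT NOT in1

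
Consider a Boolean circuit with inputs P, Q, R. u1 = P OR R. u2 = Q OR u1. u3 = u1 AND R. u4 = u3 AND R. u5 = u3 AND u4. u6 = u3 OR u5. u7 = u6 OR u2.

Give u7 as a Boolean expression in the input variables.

u1 = P OR R
u2 = Q OR u1 = Q OR (P OR R)
u3 = u1 AND R = (P OR R) AND R
u4 = u3 AND R = ((P OR R) AND R) AND R
u5 = u3 AND u4 = ((P OR R) AND R) AND (((P OR R) AND R) AND R)
u6 = u3 OR u5 = ((P OR R) AND R) OR (((P OR R) AND R) AND (((P OR R) AND R) AND R))
u7 = u6 OR u2 = (((P OR R) AND R) OR (((P OR R) AND R) AND (((P OR R) AND R) AND R))) OR (Q OR (P OR R))

(((P OR R) AND R) OR (((P OR R) AND R) AND (((P OR R) AND R) AND R))) OR (Q OR (P OR R))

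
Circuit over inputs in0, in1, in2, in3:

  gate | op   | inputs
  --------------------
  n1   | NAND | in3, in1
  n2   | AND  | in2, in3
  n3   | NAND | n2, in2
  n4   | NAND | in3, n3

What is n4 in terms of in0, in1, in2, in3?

n2 = in2 AND in3
n3 = n2 NAND in2 = (in2 AND in3) NAND in2
n4 = in3 NAND n3 = in3 NAND ((in2 AND in3) NAND in2)

in3 NAND ((in2 AND in3) NAND in2)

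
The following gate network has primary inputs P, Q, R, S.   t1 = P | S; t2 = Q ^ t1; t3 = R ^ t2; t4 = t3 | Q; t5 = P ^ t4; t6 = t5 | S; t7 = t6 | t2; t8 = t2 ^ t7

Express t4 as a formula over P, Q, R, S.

t1 = P | S
t2 = Q ^ t1 = Q ^ (P | S)
t3 = R ^ t2 = R ^ (Q ^ (P | S))
t4 = t3 | Q = (R ^ (Q ^ (P | S))) | Q

(R ^ (Q ^ (P | S))) | Q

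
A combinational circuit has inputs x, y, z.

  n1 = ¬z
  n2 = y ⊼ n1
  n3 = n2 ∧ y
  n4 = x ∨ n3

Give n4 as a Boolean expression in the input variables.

n1 = ¬z
n2 = y ⊼ n1 = y ⊼ ¬z
n3 = n2 ∧ y = (y ⊼ ¬z) ∧ y
n4 = x ∨ n3 = x ∨ ((y ⊼ ¬z) ∧ y)

x ∨ ((y ⊼ ¬z) ∧ y)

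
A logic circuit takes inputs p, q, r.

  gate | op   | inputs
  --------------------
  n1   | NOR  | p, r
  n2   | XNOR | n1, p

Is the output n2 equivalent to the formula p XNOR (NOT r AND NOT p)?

n1 = p NOR r
n2 = n1 XNOR p = (p NOR r) XNOR p
At p=0, q=0, r=0: circuit gives 0, formula gives 0.
At p=0, q=0, r=1: circuit gives 1, formula gives 1.
Agrees on all 8 inputs.

Yes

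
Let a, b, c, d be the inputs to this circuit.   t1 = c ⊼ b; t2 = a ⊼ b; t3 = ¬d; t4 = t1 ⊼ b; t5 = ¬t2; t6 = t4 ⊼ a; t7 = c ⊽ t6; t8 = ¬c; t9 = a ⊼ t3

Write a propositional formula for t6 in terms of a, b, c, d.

t1 = c ⊼ b
t4 = t1 ⊼ b = (c ⊼ b) ⊼ b
t6 = t4 ⊼ a = ((c ⊼ b) ⊼ b) ⊼ a

((c ⊼ b) ⊼ b) ⊼ a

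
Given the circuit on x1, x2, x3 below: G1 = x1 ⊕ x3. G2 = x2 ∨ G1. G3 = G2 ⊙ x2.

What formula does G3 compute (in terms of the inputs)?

(x2 ∨ (x1 ⊕ x3)) ⊙ x2

G1 = x1 ⊕ x3
G2 = x2 ∨ G1 = x2 ∨ (x1 ⊕ x3)
G3 = G2 ⊙ x2 = (x2 ∨ (x1 ⊕ x3)) ⊙ x2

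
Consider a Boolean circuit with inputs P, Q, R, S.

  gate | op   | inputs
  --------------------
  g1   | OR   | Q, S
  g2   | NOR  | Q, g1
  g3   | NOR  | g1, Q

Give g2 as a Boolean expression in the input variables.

g1 = Q OR S
g2 = Q NOR g1 = Q NOR (Q OR S)

Q NOR (Q OR S)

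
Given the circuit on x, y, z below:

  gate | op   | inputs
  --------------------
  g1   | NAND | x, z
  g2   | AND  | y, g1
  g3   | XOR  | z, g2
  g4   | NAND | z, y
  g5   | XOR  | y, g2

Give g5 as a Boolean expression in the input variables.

g1 = x NAND z
g2 = y AND g1 = y AND (x NAND z)
g5 = y XOR g2 = y XOR (y AND (x NAND z))

y XOR (y AND (x NAND z))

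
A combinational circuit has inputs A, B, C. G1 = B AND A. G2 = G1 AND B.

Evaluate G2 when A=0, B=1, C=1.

0

G1 = 1 AND 0 = 0
G2 = 0 AND 1 = 0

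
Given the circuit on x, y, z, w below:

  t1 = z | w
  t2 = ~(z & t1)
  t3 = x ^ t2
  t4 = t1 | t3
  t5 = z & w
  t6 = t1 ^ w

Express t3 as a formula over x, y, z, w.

x ^ (~(z & (z | w)))

t1 = z | w
t2 = ~(z & t1) = ~(z & (z | w))
t3 = x ^ t2 = x ^ (~(z & (z | w)))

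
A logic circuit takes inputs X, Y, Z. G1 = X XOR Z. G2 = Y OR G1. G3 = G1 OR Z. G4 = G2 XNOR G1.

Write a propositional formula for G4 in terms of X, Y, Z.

(Y OR (X XOR Z)) XNOR (X XOR Z)

G1 = X XOR Z
G2 = Y OR G1 = Y OR (X XOR Z)
G4 = G2 XNOR G1 = (Y OR (X XOR Z)) XNOR (X XOR Z)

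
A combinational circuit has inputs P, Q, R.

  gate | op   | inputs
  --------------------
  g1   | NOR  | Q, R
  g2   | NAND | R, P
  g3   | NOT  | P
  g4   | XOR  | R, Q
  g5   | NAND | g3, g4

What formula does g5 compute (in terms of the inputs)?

NOT P NAND (R XOR Q)

g3 = NOT P
g4 = R XOR Q
g5 = g3 NAND g4 = NOT P NAND (R XOR Q)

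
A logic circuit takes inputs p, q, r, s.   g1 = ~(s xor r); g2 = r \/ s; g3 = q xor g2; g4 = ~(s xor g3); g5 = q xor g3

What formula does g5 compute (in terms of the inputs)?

g2 = r \/ s
g3 = q xor g2 = q xor (r \/ s)
g5 = q xor g3 = q xor (q xor (r \/ s))

q xor (q xor (r \/ s))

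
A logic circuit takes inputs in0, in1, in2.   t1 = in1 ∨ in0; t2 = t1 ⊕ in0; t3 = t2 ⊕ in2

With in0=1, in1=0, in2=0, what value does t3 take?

0

t1 = 0 ∨ 1 = 1
t2 = 1 ⊕ 1 = 0
t3 = 0 ⊕ 0 = 0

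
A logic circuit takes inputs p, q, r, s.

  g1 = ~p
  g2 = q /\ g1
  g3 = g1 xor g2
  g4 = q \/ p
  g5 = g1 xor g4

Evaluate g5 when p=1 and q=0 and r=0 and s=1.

g1 = ~1 = 0
g4 = 0 \/ 1 = 1
g5 = 0 xor 1 = 1

1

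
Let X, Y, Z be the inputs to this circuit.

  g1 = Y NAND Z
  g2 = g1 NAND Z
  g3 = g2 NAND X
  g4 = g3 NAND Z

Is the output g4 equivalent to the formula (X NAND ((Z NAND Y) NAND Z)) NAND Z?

g1 = Y NAND Z
g2 = g1 NAND Z = (Y NAND Z) NAND Z
g3 = g2 NAND X = ((Y NAND Z) NAND Z) NAND X
g4 = g3 NAND Z = (((Y NAND Z) NAND Z) NAND X) NAND Z
At X=0, Y=0, Z=1: circuit gives 0, formula gives 0.
At X=0, Y=0, Z=0: circuit gives 1, formula gives 1.
Agrees on all 8 inputs.

Yes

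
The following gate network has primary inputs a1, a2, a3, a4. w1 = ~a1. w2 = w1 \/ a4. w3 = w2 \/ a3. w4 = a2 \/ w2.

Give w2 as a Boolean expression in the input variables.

~a1 \/ a4

w1 = ~a1
w2 = w1 \/ a4 = ~a1 \/ a4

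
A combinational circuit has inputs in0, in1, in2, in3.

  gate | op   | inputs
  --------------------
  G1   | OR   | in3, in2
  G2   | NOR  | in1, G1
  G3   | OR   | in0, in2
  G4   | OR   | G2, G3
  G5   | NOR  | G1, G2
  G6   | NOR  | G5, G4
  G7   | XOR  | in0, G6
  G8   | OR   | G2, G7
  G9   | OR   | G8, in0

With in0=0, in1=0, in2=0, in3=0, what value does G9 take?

1

G1 = 0 OR 0 = 0
G2 = 0 NOR 0 = 1
G3 = 0 OR 0 = 0
G4 = 1 OR 0 = 1
G5 = 0 NOR 1 = 0
G6 = 0 NOR 1 = 0
G7 = 0 XOR 0 = 0
G8 = 1 OR 0 = 1
G9 = 1 OR 0 = 1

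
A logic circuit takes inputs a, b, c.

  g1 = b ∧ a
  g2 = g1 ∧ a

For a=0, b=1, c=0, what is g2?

0

g1 = 1 ∧ 0 = 0
g2 = 0 ∧ 0 = 0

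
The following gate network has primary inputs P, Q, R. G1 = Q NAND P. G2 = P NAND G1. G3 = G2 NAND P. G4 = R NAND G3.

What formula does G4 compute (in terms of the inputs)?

R NAND ((P NAND (Q NAND P)) NAND P)

G1 = Q NAND P
G2 = P NAND G1 = P NAND (Q NAND P)
G3 = G2 NAND P = (P NAND (Q NAND P)) NAND P
G4 = R NAND G3 = R NAND ((P NAND (Q NAND P)) NAND P)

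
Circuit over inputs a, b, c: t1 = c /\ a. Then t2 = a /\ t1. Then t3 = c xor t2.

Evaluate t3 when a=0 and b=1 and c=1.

t1 = 1 /\ 0 = 0
t2 = 0 /\ 0 = 0
t3 = 1 xor 0 = 1

1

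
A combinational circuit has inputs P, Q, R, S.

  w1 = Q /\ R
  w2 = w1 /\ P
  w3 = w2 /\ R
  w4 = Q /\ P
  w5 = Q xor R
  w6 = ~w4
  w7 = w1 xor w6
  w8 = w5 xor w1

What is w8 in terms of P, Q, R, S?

w1 = Q /\ R
w5 = Q xor R
w8 = w5 xor w1 = (Q xor R) xor (Q /\ R)

(Q xor R) xor (Q /\ R)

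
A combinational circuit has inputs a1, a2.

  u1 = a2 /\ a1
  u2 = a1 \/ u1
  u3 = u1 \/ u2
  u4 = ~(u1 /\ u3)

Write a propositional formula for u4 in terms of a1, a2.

u1 = a2 /\ a1
u2 = a1 \/ u1 = a1 \/ (a2 /\ a1)
u3 = u1 \/ u2 = (a2 /\ a1) \/ (a1 \/ (a2 /\ a1))
u4 = ~(u1 /\ u3) = ~((a2 /\ a1) /\ ((a2 /\ a1) \/ (a1 \/ (a2 /\ a1))))

~((a2 /\ a1) /\ ((a2 /\ a1) \/ (a1 \/ (a2 /\ a1))))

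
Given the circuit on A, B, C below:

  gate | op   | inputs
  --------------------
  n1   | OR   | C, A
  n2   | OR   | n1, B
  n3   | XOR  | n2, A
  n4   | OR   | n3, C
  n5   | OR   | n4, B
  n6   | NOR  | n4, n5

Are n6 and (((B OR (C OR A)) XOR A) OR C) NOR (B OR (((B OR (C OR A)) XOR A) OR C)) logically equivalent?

Yes

n1 = C OR A
n2 = n1 OR B = (C OR A) OR B
n3 = n2 XOR A = ((C OR A) OR B) XOR A
n4 = n3 OR C = (((C OR A) OR B) XOR A) OR C
n5 = n4 OR B = ((((C OR A) OR B) XOR A) OR C) OR B
n6 = n4 NOR n5 = ((((C OR A) OR B) XOR A) OR C) NOR (((((C OR A) OR B) XOR A) OR C) OR B)
At A=0, B=0, C=1: circuit gives 0, formula gives 0.
At A=0, B=0, C=0: circuit gives 1, formula gives 1.
Agrees on all 8 inputs.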